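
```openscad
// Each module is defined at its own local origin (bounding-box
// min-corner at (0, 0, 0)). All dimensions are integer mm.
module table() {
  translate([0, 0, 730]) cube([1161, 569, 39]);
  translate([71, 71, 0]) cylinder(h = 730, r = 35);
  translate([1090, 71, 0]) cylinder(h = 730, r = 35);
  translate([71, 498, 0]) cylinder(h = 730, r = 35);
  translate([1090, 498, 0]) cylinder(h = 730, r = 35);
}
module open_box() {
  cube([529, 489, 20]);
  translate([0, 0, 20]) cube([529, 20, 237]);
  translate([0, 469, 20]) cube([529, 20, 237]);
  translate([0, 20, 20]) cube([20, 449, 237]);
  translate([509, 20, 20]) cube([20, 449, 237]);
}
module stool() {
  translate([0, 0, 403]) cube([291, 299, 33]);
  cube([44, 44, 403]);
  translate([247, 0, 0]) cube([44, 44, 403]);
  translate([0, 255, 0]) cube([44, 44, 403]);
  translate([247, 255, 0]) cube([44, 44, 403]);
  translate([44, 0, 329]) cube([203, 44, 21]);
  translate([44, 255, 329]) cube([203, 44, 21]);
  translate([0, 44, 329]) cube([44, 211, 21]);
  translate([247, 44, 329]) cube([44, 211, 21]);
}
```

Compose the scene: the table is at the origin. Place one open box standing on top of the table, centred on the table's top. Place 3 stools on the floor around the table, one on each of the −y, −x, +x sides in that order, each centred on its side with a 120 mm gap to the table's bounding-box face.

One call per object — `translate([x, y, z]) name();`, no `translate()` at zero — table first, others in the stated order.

table();
translate([316, 40, 769]) open_box();
translate([435, -419, 0]) stool();
translate([-411, 135, 0]) stool();
translate([1281, 135, 0]) stool();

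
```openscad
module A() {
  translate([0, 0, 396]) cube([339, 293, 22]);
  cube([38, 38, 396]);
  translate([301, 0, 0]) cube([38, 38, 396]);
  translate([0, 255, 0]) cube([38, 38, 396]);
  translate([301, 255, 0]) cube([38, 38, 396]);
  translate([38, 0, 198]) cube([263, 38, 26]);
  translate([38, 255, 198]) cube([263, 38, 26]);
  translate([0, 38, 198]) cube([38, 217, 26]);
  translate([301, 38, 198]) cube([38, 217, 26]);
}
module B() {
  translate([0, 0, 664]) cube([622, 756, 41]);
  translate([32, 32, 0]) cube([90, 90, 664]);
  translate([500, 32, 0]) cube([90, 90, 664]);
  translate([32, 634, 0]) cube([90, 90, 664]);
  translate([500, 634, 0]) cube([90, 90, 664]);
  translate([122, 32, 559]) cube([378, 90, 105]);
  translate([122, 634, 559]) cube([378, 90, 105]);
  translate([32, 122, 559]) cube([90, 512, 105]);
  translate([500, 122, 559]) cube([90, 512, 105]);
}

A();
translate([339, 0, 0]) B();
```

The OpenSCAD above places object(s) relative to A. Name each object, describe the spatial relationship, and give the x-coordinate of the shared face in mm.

The stool's +x face and the table's −x face are both at x = 339 mm.

A is a stool. B is a table. The table is against the stool's +x side, with their −y faces flush. The x-coordinate of the shared face is 339 mm.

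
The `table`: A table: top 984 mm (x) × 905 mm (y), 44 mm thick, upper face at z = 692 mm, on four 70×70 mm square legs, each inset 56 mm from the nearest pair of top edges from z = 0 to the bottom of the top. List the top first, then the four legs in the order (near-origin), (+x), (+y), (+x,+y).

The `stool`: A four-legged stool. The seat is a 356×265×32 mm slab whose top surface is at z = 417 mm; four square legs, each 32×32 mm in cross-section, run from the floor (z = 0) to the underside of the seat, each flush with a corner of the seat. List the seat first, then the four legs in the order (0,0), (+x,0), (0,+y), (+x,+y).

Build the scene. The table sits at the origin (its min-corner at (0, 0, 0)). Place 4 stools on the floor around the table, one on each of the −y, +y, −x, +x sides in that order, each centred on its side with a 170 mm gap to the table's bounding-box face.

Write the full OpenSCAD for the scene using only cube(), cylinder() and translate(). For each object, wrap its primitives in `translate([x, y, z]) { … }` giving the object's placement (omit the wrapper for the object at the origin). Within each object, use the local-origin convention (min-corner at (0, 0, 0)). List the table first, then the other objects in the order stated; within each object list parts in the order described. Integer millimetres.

translate([0, 0, 648]) cube([984, 905, 44]);
translate([56, 56, 0]) cube([70, 70, 648]);
translate([858, 56, 0]) cube([70, 70, 648]);
translate([56, 779, 0]) cube([70, 70, 648]);
translate([858, 779, 0]) cube([70, 70, 648]);
translate([314, -435, 0]) {
  translate([0, 0, 385]) cube([356, 265, 32]);
  cube([32, 32, 385]);
  translate([324, 0, 0]) cube([32, 32, 385]);
  translate([0, 233, 0]) cube([32, 32, 385]);
  translate([324, 233, 0]) cube([32, 32, 385]);
}
translate([314, 1075, 0]) {
  translate([0, 0, 385]) cube([356, 265, 32]);
  cube([32, 32, 385]);
  translate([324, 0, 0]) cube([32, 32, 385]);
  translate([0, 233, 0]) cube([32, 32, 385]);
  translate([324, 233, 0]) cube([32, 32, 385]);
}
translate([-526, 320, 0]) {
  translate([0, 0, 385]) cube([356, 265, 32]);
  cube([32, 32, 385]);
  translate([324, 0, 0]) cube([32, 32, 385]);
  translate([0, 233, 0]) cube([32, 32, 385]);
  translate([324, 233, 0]) cube([32, 32, 385]);
}
translate([1154, 320, 0]) {
  translate([0, 0, 385]) cube([356, 265, 32]);
  cube([32, 32, 385]);
  translate([324, 0, 0]) cube([32, 32, 385]);
  translate([0, 233, 0]) cube([32, 32, 385]);
  translate([324, 233, 0]) cube([32, 32, 385]);
}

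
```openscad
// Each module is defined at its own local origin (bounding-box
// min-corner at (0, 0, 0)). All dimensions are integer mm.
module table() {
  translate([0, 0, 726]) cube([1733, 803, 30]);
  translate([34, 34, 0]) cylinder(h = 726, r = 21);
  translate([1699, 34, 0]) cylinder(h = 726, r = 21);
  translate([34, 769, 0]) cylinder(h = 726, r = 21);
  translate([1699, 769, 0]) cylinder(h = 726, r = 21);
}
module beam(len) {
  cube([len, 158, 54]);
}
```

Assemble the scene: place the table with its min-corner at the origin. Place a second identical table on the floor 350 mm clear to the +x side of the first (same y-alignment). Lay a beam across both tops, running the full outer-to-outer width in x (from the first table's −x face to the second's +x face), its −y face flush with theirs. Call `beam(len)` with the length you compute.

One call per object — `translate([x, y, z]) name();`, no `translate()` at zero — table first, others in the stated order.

table();
translate([2083, 0, 0]) table();
translate([0, 0, 756]) beam(3816);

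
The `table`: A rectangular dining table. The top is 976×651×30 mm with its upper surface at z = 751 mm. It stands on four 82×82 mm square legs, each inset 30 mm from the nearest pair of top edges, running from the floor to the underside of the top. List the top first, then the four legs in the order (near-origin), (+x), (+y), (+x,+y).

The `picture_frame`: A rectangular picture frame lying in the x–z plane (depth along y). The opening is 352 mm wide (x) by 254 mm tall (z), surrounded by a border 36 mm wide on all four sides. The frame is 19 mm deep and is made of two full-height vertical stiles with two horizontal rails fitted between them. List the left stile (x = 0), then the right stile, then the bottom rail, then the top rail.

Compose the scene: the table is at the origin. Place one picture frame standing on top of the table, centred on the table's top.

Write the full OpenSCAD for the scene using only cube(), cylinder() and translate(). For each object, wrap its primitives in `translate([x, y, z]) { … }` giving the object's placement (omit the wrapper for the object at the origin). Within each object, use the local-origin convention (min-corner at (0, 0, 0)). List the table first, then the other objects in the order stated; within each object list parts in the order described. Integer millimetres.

translate([0, 0, 721]) cube([976, 651, 30]);
translate([30, 30, 0]) cube([82, 82, 721]);
translate([864, 30, 0]) cube([82, 82, 721]);
translate([30, 539, 0]) cube([82, 82, 721]);
translate([864, 539, 0]) cube([82, 82, 721]);
translate([276, 316, 751]) {
  cube([36, 19, 326]);
  translate([388, 0, 0]) cube([36, 19, 326]);
  translate([36, 0, 0]) cube([352, 19, 36]);
  translate([36, 0, 290]) cube([352, 19, 36]);
}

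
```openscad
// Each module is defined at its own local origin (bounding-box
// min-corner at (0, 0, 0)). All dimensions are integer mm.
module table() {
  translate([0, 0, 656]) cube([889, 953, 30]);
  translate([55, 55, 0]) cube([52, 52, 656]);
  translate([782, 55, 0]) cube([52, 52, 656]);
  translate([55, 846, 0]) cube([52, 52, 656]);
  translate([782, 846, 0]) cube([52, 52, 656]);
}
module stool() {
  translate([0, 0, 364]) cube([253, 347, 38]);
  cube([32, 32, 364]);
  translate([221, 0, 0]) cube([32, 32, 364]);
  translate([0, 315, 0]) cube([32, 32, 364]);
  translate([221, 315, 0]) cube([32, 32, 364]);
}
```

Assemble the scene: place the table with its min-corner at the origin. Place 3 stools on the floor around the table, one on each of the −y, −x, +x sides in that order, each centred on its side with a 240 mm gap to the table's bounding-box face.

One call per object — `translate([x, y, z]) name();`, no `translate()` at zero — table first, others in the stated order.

table();
translate([318, -587, 0]) stool();
translate([-493, 303, 0]) stool();
translate([1129, 303, 0]) stool();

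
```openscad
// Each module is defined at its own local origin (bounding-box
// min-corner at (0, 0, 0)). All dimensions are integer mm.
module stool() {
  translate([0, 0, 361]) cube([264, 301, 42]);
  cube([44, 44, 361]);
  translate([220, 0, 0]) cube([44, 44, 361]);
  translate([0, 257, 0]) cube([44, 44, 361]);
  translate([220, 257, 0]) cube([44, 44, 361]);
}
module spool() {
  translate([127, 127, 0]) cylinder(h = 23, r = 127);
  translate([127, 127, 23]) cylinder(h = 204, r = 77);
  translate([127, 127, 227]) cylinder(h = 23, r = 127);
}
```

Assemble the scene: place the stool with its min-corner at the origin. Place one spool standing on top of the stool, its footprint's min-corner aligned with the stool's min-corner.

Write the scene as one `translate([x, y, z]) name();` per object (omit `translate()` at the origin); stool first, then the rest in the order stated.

stool();
translate([0, 0, 403]) spool();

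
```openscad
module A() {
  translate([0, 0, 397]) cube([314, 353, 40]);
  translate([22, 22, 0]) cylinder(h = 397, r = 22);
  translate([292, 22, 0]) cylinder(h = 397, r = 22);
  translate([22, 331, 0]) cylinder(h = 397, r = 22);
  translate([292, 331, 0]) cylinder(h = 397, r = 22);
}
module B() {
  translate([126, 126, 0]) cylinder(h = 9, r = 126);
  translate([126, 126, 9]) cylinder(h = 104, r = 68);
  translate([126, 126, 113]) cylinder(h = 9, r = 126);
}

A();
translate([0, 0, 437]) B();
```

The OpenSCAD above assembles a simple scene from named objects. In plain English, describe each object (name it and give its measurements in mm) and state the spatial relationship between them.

A is a simple wooden stool: a rectangular seat 314 mm (x) by 353 mm (y), 40 mm thick, top face at z = 437 mm, on four round legs, each 44 mm in diameter. The legs rest on z = 0, each leg's axis is inset half a diameter from the nearest pair of seat edges (so the leg's bounding box is flush with the corner).

B is a spool: two coaxial disc flanges of radius 126 mm and thickness 9 mm, joined by a core cylinder of radius 68 mm and height 104 mm. The lower flange rests on z = 0 and the three cylinders share a vertical axis.

The spool is on top of the stool.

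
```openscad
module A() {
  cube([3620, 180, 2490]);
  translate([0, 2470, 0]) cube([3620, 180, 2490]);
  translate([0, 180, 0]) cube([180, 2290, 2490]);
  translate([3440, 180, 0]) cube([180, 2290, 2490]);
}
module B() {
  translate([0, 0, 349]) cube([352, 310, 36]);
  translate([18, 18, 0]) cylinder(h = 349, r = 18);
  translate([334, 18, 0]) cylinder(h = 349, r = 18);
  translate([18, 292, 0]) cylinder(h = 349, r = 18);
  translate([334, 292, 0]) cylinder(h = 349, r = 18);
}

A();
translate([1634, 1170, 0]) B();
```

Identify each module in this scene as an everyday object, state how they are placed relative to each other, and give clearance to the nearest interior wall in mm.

A is a house frame. B is a stool. The stool sits inside the house frame, centred. The clearance to the nearest interior wall is 990 mm.

Clearances: x = 1454, y = 990; minimum 990 mm.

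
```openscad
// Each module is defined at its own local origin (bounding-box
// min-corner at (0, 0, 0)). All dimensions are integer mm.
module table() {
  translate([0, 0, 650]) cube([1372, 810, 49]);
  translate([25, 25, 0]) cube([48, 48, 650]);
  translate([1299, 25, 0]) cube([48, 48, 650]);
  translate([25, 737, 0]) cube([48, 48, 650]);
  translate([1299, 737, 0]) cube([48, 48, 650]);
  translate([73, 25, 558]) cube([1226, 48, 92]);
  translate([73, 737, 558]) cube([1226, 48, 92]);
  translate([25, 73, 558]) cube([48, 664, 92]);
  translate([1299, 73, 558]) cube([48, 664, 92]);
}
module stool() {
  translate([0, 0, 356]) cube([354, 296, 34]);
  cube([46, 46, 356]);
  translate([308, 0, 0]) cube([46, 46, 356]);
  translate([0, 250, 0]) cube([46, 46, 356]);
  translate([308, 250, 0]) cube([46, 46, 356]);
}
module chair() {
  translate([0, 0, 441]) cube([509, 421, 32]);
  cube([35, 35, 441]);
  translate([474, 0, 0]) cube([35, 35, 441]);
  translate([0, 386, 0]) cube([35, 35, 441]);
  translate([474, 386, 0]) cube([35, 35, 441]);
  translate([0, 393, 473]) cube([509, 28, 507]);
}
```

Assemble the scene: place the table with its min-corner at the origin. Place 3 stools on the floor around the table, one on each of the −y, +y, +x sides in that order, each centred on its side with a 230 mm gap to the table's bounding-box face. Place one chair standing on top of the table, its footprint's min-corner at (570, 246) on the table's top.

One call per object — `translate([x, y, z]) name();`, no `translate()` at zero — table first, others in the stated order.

table();
translate([509, -526, 0]) stool();
translate([509, 1040, 0]) stool();
translate([1602, 257, 0]) stool();
translate([570, 246, 699]) chair();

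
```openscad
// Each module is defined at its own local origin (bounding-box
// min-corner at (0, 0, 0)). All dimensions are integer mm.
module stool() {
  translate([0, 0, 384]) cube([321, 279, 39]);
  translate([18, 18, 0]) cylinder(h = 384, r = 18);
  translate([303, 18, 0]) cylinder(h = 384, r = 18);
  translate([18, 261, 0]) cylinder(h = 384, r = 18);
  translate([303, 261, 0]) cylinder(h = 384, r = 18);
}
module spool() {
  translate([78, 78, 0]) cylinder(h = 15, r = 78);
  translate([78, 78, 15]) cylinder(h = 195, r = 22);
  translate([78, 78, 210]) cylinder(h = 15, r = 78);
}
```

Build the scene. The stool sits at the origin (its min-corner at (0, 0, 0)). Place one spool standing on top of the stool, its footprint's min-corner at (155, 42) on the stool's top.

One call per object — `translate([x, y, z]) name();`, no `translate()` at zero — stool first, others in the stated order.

stool();
translate([155, 42, 423]) spool();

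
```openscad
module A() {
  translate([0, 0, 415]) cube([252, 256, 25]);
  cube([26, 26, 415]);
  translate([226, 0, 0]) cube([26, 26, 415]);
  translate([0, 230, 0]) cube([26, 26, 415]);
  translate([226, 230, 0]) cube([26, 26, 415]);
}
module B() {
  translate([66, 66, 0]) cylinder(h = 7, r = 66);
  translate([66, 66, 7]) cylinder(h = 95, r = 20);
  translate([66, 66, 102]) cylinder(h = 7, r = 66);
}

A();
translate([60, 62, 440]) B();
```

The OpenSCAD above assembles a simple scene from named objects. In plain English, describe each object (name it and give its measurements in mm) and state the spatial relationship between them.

A is a four-legged stool. The seat is a 252×256×25 mm slab whose top surface is at z = 440 mm; four square legs, each 26×26 mm in cross-section, run from the floor (z = 0) to the underside of the seat, each flush with a corner of the seat.

B is a spool: two coaxial disc flanges of radius 66 mm and thickness 7 mm, joined by a core cylinder of radius 20 mm and height 95 mm. The lower flange rests on z = 0 and the three cylinders share a vertical axis.

The spool is on top of the stool, centred.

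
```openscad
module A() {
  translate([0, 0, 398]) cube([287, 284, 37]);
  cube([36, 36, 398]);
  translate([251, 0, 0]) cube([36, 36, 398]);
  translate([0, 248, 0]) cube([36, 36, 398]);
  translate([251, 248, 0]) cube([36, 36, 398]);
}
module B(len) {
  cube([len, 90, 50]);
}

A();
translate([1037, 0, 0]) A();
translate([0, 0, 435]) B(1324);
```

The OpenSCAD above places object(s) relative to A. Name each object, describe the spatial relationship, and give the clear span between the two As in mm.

Second stool starts at x = 1037; first ends at x = 287; clear span = 1037 − 287 = 750 mm.

A is a stool. B is a beam. A beam spans the tops of two stools. The clear span between the two stools is 750 mm.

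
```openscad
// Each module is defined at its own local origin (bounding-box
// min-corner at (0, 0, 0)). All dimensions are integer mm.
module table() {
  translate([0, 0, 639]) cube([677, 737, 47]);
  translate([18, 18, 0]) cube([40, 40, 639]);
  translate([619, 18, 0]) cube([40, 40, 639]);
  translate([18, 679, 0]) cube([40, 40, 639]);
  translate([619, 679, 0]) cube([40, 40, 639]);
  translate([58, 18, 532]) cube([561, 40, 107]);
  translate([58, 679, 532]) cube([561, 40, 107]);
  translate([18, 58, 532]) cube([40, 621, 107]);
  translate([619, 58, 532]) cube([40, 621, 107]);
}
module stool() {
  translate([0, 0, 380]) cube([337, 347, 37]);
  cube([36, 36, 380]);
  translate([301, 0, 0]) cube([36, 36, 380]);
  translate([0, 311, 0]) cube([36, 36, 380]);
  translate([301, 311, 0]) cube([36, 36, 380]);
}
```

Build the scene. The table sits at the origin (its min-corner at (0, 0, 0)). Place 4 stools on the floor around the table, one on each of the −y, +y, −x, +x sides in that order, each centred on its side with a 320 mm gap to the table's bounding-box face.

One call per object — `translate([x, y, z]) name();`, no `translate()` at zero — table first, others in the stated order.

table();
translate([170, -667, 0]) stool();
translate([170, 1057, 0]) stool();
translate([-657, 195, 0]) stool();
translate([997, 195, 0]) stool();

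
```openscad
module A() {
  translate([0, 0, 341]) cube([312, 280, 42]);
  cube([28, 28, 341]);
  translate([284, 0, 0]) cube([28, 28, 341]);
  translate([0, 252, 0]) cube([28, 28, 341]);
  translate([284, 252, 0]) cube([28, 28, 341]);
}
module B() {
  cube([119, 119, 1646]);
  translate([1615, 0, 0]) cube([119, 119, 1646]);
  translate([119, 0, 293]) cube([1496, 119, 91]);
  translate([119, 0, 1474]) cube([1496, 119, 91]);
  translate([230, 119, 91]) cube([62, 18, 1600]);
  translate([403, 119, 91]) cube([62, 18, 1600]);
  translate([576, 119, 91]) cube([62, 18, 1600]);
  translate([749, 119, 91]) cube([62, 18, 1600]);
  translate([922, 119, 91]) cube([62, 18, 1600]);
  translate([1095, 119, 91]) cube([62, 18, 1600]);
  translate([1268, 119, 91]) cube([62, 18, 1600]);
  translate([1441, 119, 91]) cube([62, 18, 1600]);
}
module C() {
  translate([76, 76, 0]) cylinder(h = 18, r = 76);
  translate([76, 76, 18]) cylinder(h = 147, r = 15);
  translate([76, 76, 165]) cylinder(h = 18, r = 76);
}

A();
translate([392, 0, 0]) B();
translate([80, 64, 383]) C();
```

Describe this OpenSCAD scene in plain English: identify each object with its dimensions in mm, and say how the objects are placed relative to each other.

A is a simple wooden stool: a rectangular seat 312 mm (x) by 280 mm (y), 42 mm thick, top face at z = 383 mm, on four square legs, each 28×28 mm in cross-section. The legs rest on z = 0, each flush with a corner of the seat.

B is a fence section. Two 119×119 mm posts, 1646 mm tall, stand on the floor with a clear span of 1496 mm between their inner faces. Two horizontal rails of 119×91 mm section span the gap between the posts with their undersides at z = 293 mm and z = 1474 mm, flush with the posts' −y face. 8 pickets, each 62 mm wide, 18 mm thick and 1600 mm tall, are fixed to the +y face of the rails with their bottoms at z = 91 mm, evenly spaced across the span with equal gaps (rounded down to the nearest mm) at the −x end and between each pair — any rounding remainder accumulates at the +x end.

C is a spool: two coaxial disc flanges of radius 76 mm and thickness 18 mm, joined by a core cylinder of radius 15 mm and height 147 mm. The lower flange rests on z = 0 and the three cylinders share a vertical axis.

The fence section is on the floor beside the stool on its +x side. The spool is on top of the stool, centred.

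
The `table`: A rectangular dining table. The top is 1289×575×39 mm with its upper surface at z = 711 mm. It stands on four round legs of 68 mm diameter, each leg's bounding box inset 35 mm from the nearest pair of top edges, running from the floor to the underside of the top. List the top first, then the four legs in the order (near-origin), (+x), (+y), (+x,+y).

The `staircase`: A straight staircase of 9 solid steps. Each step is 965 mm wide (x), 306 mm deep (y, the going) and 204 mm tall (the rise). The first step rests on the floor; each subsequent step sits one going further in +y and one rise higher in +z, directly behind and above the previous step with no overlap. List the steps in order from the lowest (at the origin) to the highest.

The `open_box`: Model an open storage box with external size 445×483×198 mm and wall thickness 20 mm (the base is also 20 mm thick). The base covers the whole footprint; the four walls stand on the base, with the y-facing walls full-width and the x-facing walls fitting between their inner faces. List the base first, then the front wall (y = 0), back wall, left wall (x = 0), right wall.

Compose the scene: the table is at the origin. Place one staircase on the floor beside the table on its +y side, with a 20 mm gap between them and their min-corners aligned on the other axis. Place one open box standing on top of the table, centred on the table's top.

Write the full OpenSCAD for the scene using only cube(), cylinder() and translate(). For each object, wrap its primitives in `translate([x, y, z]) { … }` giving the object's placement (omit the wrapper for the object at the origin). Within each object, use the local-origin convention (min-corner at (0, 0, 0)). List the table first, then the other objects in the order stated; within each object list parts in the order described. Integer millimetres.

translate([0, 0, 672]) cube([1289, 575, 39]);
translate([69, 69, 0]) cylinder(h = 672, r = 34);
translate([1220, 69, 0]) cylinder(h = 672, r = 34);
translate([69, 506, 0]) cylinder(h = 672, r = 34);
translate([1220, 506, 0]) cylinder(h = 672, r = 34);
translate([0, 595, 0]) {
  cube([965, 306, 204]);
  translate([0, 306, 204]) cube([965, 306, 204]);
  translate([0, 612, 408]) cube([965, 306, 204]);
  translate([0, 918, 612]) cube([965, 306, 204]);
  translate([0, 1224, 816]) cube([965, 306, 204]);
  translate([0, 1530, 1020]) cube([965, 306, 204]);
  translate([0, 1836, 1224]) cube([965, 306, 204]);
  translate([0, 2142, 1428]) cube([965, 306, 204]);
  translate([0, 2448, 1632]) cube([965, 306, 204]);
}
translate([422, 46, 711]) {
  cube([445, 483, 20]);
  translate([0, 0, 20]) cube([445, 20, 178]);
  translate([0, 463, 20]) cube([445, 20, 178]);
  translate([0, 20, 20]) cube([20, 443, 178]);
  translate([425, 20, 20]) cube([20, 443, 178]);
}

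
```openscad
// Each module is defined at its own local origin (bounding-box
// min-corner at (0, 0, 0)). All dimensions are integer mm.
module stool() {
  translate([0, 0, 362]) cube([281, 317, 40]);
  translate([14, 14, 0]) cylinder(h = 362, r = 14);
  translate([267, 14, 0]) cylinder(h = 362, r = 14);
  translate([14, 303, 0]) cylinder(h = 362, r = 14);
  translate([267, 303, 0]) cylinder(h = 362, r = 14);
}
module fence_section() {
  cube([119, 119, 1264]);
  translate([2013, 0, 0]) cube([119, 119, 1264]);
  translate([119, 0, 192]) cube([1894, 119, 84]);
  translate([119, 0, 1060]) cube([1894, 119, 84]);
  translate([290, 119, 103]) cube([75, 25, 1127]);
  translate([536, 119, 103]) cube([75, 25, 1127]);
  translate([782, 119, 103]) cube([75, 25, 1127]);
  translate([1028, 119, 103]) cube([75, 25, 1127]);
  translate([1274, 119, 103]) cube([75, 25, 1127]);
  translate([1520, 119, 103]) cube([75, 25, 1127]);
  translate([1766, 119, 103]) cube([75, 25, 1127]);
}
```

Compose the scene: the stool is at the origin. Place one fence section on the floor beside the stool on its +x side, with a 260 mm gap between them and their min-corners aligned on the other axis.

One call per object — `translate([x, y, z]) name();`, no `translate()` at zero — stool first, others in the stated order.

stool();
translate([541, 0, 0]) fence_section();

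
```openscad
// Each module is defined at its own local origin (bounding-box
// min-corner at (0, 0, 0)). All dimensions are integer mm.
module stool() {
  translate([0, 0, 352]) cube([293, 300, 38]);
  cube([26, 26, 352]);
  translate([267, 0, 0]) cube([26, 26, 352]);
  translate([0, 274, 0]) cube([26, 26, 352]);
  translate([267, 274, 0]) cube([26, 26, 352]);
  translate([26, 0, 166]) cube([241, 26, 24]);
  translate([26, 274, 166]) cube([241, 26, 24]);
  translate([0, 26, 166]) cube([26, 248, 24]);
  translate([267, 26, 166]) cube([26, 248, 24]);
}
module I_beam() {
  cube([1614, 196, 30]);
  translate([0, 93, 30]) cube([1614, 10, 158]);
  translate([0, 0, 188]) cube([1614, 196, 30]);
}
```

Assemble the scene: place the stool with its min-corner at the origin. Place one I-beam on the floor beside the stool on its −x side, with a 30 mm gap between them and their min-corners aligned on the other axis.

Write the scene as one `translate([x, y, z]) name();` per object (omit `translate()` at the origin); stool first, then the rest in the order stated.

stool();
translate([-1644, 0, 0]) I_beam();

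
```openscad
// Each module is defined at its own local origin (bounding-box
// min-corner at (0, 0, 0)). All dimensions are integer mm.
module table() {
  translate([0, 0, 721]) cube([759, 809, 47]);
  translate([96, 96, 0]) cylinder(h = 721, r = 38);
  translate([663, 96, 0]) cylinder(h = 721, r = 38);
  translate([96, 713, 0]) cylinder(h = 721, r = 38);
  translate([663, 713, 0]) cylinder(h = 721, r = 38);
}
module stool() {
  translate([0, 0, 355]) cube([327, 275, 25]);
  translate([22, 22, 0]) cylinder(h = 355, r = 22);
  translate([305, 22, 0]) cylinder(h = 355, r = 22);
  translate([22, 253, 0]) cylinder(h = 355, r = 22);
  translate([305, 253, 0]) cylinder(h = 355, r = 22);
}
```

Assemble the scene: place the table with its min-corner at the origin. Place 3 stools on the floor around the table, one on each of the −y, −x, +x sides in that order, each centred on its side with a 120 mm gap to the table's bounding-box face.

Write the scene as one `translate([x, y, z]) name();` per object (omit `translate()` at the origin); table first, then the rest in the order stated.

table();
translate([216, -395, 0]) stool();
translate([-447, 267, 0]) stool();
translate([879, 267, 0]) stool();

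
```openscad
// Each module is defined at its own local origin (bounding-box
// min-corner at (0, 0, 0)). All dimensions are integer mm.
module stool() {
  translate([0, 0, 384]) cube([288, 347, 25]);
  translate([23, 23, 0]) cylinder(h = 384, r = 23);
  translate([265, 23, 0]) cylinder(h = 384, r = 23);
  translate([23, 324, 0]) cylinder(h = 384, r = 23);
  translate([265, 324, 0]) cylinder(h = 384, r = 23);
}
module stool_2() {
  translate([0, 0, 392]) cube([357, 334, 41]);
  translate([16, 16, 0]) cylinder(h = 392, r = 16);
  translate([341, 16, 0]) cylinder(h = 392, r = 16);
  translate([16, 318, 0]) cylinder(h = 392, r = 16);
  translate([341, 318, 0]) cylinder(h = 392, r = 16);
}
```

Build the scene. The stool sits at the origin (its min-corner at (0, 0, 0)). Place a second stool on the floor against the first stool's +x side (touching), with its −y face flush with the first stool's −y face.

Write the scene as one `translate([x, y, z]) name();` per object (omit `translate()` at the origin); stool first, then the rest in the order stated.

stool();
translate([288, 0, 0]) stool_2();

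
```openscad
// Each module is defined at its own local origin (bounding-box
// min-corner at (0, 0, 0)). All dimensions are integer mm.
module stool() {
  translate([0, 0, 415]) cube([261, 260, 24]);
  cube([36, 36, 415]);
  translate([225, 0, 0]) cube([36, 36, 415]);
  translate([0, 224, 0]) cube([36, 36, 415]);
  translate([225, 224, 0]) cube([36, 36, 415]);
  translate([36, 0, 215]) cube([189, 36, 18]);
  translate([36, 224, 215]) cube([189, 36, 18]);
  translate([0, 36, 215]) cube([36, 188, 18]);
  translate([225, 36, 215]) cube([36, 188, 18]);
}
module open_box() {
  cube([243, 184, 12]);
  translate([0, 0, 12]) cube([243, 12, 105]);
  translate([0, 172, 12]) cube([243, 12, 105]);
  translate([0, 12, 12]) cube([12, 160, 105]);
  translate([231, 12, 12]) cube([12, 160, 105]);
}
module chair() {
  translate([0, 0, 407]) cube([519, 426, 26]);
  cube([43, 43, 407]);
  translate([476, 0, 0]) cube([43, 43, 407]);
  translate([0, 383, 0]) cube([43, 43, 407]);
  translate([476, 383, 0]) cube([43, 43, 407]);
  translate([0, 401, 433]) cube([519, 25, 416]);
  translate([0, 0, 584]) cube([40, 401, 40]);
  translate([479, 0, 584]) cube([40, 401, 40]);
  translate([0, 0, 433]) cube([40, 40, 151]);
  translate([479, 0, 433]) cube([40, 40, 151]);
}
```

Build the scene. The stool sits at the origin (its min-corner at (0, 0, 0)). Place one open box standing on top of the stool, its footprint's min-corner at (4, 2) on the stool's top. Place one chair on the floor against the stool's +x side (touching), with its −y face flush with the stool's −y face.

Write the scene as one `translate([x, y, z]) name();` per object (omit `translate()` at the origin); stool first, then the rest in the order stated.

stool();
translate([4, 2, 439]) open_box();
translate([261, 0, 0]) chair();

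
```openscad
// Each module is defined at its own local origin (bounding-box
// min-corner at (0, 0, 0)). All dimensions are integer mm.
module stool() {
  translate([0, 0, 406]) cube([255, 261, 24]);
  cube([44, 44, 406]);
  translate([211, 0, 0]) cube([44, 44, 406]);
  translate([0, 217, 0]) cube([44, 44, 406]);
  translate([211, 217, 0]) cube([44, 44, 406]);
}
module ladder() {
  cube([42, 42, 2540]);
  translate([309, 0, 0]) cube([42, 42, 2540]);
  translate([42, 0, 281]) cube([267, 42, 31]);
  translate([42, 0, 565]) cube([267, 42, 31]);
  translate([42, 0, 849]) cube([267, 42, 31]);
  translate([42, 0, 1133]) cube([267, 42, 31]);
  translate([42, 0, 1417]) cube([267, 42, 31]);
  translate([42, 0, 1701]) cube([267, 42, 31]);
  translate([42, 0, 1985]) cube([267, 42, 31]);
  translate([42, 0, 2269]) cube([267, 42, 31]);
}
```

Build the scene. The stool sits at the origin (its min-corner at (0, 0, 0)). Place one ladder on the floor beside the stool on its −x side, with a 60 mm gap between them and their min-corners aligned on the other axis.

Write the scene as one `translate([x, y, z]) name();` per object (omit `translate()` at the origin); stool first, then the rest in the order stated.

stool();
translate([-411, 0, 0]) ladder();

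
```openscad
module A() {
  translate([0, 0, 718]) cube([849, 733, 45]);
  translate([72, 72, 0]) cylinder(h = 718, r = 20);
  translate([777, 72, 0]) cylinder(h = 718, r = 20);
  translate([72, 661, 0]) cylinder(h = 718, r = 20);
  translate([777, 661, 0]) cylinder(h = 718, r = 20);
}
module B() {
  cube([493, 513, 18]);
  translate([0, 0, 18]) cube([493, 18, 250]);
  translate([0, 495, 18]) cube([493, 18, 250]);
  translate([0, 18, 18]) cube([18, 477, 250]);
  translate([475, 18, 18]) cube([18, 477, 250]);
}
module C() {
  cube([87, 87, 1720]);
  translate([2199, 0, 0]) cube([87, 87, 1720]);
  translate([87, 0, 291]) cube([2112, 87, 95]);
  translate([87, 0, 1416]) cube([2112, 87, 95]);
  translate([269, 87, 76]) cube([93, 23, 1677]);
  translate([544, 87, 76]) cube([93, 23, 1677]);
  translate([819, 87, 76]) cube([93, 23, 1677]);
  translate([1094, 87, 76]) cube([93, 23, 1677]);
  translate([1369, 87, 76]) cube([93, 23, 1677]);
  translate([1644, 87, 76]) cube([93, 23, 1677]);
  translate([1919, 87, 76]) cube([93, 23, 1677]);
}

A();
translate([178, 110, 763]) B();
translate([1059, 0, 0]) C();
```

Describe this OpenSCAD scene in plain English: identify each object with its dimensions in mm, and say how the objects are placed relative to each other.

A is a table with a 849×733 mm rectangular top, 45 mm thick, top surface at z = 763 mm, supported by four round legs of 40 mm diameter, each leg's bounding box inset 52 mm from the nearest pair of top edges, running from the floor.

B is an open storage box with external size 493×513×268 mm and wall thickness 18 mm (the base is also 18 mm thick). The base covers the whole footprint; the four walls stand on the base, with the y-facing walls full-width and the x-facing walls fitting between their inner faces.

C is a fence section. Two 87×87 mm posts, 1720 mm tall, stand on the floor with a clear span of 2112 mm between their inner faces. Two horizontal rails of 87×95 mm section span the gap between the posts with their undersides at z = 291 mm and z = 1416 mm, flush with the posts' −y face. 7 pickets, each 93 mm wide, 23 mm thick and 1677 mm tall, are fixed to the +y face of the rails with their bottoms at z = 76 mm, evenly spaced across the span with equal gaps (rounded down to the nearest mm) at the −x end and between each pair — any rounding remainder accumulates at the +x end.

The open box is on top of the table, centred. The fence section is on the floor beside the table on its +x side.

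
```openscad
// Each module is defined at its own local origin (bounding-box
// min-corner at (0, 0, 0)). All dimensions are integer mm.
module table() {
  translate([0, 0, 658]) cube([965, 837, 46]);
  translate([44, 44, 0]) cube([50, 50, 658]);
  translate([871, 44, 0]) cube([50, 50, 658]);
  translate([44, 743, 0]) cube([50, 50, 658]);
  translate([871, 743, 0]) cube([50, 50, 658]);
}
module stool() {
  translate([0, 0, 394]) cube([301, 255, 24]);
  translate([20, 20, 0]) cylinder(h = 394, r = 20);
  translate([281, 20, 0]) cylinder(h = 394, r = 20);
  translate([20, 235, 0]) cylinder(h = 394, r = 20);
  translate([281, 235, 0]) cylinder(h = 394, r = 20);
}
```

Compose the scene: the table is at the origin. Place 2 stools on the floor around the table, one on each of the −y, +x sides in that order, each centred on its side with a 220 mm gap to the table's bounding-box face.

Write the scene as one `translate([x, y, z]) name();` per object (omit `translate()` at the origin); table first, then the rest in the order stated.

table();
translate([332, -475, 0]) stool();
translate([1185, 291, 0]) stool();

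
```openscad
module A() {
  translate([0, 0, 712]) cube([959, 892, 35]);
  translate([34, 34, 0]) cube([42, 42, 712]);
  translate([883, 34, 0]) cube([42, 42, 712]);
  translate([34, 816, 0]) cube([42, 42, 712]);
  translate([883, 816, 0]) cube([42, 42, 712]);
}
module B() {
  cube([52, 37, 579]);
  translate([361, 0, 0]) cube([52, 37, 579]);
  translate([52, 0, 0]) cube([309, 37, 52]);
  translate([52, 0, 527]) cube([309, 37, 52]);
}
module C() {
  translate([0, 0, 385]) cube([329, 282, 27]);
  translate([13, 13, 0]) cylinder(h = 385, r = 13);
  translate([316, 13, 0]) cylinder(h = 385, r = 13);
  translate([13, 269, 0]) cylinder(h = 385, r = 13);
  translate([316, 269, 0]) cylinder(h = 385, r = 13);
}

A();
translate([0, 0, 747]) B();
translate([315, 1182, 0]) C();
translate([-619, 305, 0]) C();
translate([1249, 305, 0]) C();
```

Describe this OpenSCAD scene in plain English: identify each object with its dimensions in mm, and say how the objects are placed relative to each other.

A is a table: top 959 mm (x) × 892 mm (y), 35 mm thick, upper face at z = 747 mm, on four 42×42 mm square legs, each inset 34 mm from the nearest pair of top edges, running from z = 0 to the bottom of the top.

B is a rectangular picture frame lying in the x–z plane (depth along y). The opening is 309 mm wide (x) by 475 mm tall (z), surrounded by a border 52 mm wide on all four sides. The frame is 37 mm deep and is made of two full-height vertical stiles with two horizontal rails fitted between them.

C is a four-legged stool. The seat is a 329×282×27 mm slab whose top surface is at z = 412 mm; four round legs, each 26 mm in diameter, run from the floor (z = 0) to the underside of the seat, each leg's axis is inset half a diameter from the nearest pair of seat edges (so the leg's bounding box is flush with the corner).

The picture frame is on top of the table. Three stools sit around the table at the +y, −x, +x sides.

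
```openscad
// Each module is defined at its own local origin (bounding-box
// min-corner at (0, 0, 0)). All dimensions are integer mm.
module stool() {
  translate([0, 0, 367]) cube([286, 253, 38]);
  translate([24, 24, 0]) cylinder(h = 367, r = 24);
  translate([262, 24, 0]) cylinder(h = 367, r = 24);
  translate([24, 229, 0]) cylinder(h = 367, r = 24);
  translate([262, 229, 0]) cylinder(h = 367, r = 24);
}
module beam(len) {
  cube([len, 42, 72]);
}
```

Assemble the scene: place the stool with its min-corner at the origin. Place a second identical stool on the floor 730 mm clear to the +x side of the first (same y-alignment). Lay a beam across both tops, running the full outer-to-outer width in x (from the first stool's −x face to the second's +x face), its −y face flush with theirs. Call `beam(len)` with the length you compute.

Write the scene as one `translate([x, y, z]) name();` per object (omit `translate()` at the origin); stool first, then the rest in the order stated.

stool();
translate([1016, 0, 0]) stool();
translate([0, 0, 405]) beam(1302);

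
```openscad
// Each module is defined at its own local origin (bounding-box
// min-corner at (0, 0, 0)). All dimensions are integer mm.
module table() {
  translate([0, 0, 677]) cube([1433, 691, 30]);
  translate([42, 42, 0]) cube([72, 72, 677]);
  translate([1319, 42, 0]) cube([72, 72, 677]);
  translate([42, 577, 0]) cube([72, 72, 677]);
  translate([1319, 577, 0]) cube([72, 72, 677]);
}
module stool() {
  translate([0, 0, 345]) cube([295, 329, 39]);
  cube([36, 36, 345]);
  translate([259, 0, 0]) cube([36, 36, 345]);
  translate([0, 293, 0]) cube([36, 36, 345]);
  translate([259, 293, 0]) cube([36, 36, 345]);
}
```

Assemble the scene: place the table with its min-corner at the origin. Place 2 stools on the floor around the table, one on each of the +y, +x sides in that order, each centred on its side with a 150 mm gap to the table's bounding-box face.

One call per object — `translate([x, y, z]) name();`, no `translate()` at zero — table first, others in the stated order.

table();
translate([569, 841, 0]) stool();
translate([1583, 181, 0]) stool();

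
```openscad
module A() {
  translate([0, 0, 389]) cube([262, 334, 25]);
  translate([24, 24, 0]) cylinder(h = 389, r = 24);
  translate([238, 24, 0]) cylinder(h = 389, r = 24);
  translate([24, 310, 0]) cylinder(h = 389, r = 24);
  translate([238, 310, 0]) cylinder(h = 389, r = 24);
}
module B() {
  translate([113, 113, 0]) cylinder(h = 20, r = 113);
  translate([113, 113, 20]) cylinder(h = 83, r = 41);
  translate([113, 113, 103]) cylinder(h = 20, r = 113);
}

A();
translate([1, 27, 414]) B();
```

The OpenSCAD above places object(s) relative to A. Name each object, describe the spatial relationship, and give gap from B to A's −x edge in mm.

A is a stool. B is a spool. The spool is on top of the stool. The gap from the spool to the stool's −x edge is 1 mm.

The spool's min-x is at 1; the stool's min-x is 0; gap = 1 mm.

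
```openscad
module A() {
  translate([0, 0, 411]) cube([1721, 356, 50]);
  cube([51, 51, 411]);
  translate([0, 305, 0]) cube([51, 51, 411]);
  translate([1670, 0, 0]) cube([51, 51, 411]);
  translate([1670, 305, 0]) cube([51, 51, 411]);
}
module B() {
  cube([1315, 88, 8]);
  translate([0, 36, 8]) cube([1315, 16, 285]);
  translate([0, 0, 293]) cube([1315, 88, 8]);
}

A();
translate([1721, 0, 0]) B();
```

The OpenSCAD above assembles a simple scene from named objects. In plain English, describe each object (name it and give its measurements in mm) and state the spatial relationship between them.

A is a bench: a 1721×356 mm seat slab, 50 mm thick, top at z = 461 mm, on four 51×51 mm square legs flush with the seat corners and standing on z = 0.

B is an I-beam lying along x, 1315 mm long. Overall section height 301 mm. Two flanges 88 mm wide (y) and 8 mm thick, one on the floor and one at the top; a web 16 mm thick runs between them, centred on the flange width.

The I-beam is against the bench's +x side, with their −y faces flush.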